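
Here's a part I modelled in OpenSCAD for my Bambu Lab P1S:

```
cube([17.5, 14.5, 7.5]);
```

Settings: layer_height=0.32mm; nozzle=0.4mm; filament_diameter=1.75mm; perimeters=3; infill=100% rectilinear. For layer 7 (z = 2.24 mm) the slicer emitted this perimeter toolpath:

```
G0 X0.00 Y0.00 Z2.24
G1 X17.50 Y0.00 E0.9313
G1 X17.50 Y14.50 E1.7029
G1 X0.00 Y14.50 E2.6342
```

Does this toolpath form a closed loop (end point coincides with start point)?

Start point (G0): (0.00, 0.00). End point (last G1): the path does not return to the start — open.

no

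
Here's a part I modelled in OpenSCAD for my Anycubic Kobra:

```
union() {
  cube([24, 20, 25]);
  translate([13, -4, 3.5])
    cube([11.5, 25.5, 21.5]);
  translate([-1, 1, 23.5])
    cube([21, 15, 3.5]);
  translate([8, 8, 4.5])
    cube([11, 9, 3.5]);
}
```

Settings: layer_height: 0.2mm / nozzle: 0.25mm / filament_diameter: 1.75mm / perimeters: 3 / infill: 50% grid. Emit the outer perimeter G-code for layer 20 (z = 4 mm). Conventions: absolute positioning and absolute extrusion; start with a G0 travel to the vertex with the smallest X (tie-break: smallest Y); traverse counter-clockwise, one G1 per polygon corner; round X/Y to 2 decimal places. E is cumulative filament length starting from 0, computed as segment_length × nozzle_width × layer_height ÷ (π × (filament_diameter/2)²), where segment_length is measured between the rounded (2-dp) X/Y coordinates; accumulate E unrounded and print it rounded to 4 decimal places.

G0 X0.00 Y0.00 Z4.00
G1 X13.00 Y0.00 E0.2702
G1 X13.00 Y-4.00 E0.3534
G1 X24.50 Y-4.00 E0.5924
G1 X24.50 Y21.50 E1.1225
G1 X13.00 Y21.50 E1.3616
G1 X13.00 Y20.00 E1.3928
G1 X0.00 Y20.00 E1.6630
G1 X0.00 Y0.00 E2.0788

At z = 4 mm: the cube (footprint 24×20) is included at this height; the cube at (13, -4) (footprint 11.5×25.5) is included at this height; the cube at (-1, 1) is not intersected at this z (z outside [23.5, 27]); the cube at (8, 8) is not intersected at this z (z outside [4.5, 8]); Combining (union): the regions partially overlap (shared area 220.00 mm²), so overlapping operands fuse into one piece — 1 connected region. The outline is a single polygon with 8 vertices. Extrusion per mm of travel: 0.25 × 0.2 / (π × 0.875²) = 0.020788. Accumulating E over each segment gives final E = 2.0788.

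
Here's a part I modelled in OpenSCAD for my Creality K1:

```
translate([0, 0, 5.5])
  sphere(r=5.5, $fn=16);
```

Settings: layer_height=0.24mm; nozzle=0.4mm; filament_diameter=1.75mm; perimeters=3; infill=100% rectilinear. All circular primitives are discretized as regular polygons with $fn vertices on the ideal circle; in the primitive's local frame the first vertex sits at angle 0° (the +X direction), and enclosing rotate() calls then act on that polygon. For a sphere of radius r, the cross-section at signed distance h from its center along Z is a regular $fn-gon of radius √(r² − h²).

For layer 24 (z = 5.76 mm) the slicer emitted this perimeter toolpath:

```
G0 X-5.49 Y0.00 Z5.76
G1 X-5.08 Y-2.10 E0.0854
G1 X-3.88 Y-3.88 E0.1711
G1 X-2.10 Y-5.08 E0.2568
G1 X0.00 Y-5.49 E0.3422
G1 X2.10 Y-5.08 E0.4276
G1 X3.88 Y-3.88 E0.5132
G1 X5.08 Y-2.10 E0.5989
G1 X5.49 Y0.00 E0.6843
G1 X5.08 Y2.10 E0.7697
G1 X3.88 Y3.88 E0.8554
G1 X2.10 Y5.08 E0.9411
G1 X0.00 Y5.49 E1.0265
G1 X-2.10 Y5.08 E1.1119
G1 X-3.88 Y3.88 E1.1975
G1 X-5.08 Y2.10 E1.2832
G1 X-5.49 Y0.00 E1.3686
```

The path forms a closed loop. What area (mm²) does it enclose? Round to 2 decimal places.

Apply the shoelace formula to the sequence of (X, Y) vertices; enclosed area = 92.37 mm².

92.37 mm²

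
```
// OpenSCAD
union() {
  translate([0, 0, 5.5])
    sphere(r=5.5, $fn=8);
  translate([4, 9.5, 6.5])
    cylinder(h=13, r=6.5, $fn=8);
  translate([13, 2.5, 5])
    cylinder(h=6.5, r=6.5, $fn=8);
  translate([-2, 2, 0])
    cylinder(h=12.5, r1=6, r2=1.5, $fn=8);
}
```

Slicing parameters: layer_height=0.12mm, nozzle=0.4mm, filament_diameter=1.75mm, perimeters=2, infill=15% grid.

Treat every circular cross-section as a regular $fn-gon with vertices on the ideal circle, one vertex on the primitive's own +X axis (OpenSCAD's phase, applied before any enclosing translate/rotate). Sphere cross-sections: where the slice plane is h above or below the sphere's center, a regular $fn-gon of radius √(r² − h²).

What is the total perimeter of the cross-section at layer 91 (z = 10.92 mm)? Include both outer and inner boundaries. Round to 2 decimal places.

At z = 10.92 mm: the r=5.5 sphere contributes a regular 8-gon of circumradius √(5.5²−5.42²) = 0.935 (perimeter = 2·8·0.935·sin(180°/8) = 5.72 mm); the r=6.5 cylinder at (4, 9.5) gives a regular 8-gon of circumradius 6.5 (constant along its height) (perimeter = 2·8·6.500·sin(180°/8) = 39.80 mm); the cylinder at (13, 2.5): section is a regular 8-gon, circumradius r=6.5 (perimeter = 2·8·6.500·sin(180°/8) = 39.80 mm); the cone at (-2, 2) contributes a regular 8-gon of circumradius 2.069 (interpolated between r1=6 and r2=1.5 at t=0.874) (perimeter = 2·8·2.069·sin(180°/8) = 12.67 mm); Merging all regions: the regions partially overlap (shared area 3.06 mm²), so the edge portions inside another operand are dropped and the merged outline is re-measured after clipping — boundary = 88.26 mm. Overall, the cross-section has 2 separate islands. Total boundary length (outer) = 88.26 mm.

88.26 mm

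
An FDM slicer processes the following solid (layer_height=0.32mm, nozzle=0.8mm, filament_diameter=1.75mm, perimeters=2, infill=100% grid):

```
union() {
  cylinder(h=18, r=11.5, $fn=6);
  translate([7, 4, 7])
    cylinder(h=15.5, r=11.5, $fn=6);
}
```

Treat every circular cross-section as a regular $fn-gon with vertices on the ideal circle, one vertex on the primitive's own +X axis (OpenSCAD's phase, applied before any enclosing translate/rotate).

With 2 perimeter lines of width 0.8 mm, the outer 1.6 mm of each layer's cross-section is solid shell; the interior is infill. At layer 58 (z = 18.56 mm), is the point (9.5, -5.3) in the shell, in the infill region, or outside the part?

At z = 18.56 mm: the cylinder is not intersected at this z (z outside [0, 18]); the r=11.5 cylinder at (7, 4) contributes a regular 6-gon of circumradius 11.5; Combining (union): only the r=11.5 cylinder at (7, 4) is present, so the union is just that shape — 1 connected region. Overall, the cross-section is a single solid region. The nearest boundary edge runs (1.25, -5.96)→(12.75, -5.96); distance from the point to it = 0.66 mm. The point is inside the cross-section, 0.66 mm from the nearest boundary — within the 1.6 mm shell band (2 × 0.8).

shell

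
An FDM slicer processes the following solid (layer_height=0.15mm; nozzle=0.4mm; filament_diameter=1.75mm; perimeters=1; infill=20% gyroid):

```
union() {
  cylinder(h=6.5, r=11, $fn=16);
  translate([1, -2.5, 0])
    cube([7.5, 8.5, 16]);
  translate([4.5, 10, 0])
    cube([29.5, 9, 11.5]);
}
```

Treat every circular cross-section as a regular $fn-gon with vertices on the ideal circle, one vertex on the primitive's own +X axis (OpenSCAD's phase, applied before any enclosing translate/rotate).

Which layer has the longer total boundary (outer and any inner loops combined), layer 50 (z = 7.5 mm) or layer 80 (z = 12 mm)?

layer 50 (z = 7.5 mm)

Layer 50 (z = 7.5): the cylinder is not intersected at this z (z outside [0, 6.5]); the cube at (1, -2.5) is present — its section is the full 7.5×8.5 rectangle (perimeter 32.00 mm); the 29.5×9 cube at (4.5, 10) contributes its full rectangle (perimeter 77.00 mm); Combining (union): the 2 present regions are separate (no shared area or edge), so areas and boundary lengths simply add and each stays a separate island — boundary = 109.00 mm. So its perimeter = 109.00 mm. Layer 80 (z = 12): the cylinder is not intersected at this z (z outside [0, 6.5]); the cube at (1, -2.5) (footprint 7.5×8.5) is included at this height (perimeter 32.00 mm); the cube at (4.5, 10) does not reach this height (z outside [0, 11.5]); Merging all regions: only the 7.5×8.5 cube at (1, -2.5) is present, so the union is just that shape — boundary = 32.00 mm. So its perimeter = 32.00 mm. Layer 50 is larger (109.00 vs 32.00 mm).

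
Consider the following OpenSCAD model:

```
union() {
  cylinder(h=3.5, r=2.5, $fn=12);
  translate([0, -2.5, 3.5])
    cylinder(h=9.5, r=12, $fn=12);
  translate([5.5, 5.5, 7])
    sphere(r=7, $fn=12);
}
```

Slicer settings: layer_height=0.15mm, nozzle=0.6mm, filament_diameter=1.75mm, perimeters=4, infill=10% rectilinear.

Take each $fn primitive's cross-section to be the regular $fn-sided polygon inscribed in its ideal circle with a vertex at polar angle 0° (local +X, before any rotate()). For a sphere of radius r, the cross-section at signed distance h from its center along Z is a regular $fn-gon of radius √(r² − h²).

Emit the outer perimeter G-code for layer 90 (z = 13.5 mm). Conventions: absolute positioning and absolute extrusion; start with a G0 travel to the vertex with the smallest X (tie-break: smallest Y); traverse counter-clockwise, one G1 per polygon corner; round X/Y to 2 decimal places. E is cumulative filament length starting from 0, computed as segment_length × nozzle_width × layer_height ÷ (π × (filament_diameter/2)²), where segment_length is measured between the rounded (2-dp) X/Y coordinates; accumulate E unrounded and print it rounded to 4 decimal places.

G0 X2.90 Y5.50 Z13.50
G1 X3.25 Y4.20 E0.0504
G1 X4.20 Y3.25 E0.1006
G1 X5.50 Y2.90 E0.1510
G1 X6.80 Y3.25 E0.2014
G1 X7.75 Y4.20 E0.2517
G1 X8.10 Y5.50 E0.3020
G1 X7.75 Y6.80 E0.3524
G1 X6.80 Y7.75 E0.4027
G1 X5.50 Y8.10 E0.4531
G1 X4.20 Y7.75 E0.5034
G1 X3.25 Y6.80 E0.5537
G1 X2.90 Y5.50 E0.6041

At z = 13.5 mm: the cylinder does not reach this height (z outside [0, 3.5]); the cylinder at (0, -2.5) is absent (z outside [3.5, 13]); the r=7 sphere at (5.5, 5.5) contributes a regular 12-gon of circumradius √(7²−6.5²) = 2.598; Combining (union): only the r=7 sphere at (5.5, 5.5) is present, so the union is just that shape — 1 connected region. The outline is a single polygon with 12 vertices. Extrusion per mm of travel: 0.6 × 0.15 / (π × 0.875²) = 0.037418. Accumulating E over each segment gives final E = 0.6041.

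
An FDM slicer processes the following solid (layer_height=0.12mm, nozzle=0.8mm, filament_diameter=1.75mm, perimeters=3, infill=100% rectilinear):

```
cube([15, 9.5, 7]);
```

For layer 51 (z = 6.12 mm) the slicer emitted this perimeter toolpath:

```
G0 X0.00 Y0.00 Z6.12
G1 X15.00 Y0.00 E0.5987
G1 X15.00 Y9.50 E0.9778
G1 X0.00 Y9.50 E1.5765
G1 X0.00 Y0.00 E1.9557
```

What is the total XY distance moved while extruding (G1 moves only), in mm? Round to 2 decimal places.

Sum the Euclidean lengths of each G1 segment: total = 49.00 mm.

49.00 mm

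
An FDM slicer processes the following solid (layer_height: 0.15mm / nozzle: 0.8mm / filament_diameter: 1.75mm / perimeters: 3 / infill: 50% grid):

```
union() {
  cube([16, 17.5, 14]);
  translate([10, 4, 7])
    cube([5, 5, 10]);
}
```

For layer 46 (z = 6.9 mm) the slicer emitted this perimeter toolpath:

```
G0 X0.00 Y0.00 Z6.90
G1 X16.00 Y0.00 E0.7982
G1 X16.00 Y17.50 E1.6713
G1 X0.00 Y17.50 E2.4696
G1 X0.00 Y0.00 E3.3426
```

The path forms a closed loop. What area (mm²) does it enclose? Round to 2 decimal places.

Apply the shoelace formula to the sequence of (X, Y) vertices; enclosed area = 280.00 mm².

280.00 mm²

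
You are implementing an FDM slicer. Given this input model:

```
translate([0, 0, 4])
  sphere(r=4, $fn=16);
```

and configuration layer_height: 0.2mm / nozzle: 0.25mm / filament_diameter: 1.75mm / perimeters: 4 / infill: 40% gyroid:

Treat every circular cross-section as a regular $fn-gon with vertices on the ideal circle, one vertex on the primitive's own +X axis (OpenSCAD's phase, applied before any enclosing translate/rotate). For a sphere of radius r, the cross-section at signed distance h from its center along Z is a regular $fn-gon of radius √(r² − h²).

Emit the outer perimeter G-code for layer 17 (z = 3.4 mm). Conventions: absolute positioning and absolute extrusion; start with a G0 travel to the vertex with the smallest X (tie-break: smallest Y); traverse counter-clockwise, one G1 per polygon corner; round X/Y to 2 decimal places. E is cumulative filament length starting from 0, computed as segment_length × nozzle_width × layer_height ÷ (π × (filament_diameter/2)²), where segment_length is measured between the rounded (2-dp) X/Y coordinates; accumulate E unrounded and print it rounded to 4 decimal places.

At z = 3.4 mm: the sphere: section is a regular 16-gon, circumradius = √(r²−h²) = √(4²−0.6²) = 3.955. The outline is a single polygon with 16 vertices. Extrusion per mm of travel: 0.25 × 0.2 / (π × 0.875²) = 0.020788. Accumulating E over each segment gives final E = 0.5129.

G0 X-3.95 Y0.00 Z3.40
G1 X-3.65 Y-1.51 E0.0320
G1 X-2.80 Y-2.80 E0.0641
G1 X-1.51 Y-3.65 E0.0962
G1 X0.00 Y-3.95 E0.1282
G1 X1.51 Y-3.65 E0.1602
G1 X2.80 Y-2.80 E0.1924
G1 X3.65 Y-1.51 E0.2245
G1 X3.95 Y0.00 E0.2565
G1 X3.65 Y1.51 E0.2885
G1 X2.80 Y2.80 E0.3206
G1 X1.51 Y3.65 E0.3527
G1 X0.00 Y3.95 E0.3847
G1 X-1.51 Y3.65 E0.4167
G1 X-2.80 Y2.80 E0.4488
G1 X-3.65 Y1.51 E0.4809
G1 X-3.95 Y0.00 E0.5129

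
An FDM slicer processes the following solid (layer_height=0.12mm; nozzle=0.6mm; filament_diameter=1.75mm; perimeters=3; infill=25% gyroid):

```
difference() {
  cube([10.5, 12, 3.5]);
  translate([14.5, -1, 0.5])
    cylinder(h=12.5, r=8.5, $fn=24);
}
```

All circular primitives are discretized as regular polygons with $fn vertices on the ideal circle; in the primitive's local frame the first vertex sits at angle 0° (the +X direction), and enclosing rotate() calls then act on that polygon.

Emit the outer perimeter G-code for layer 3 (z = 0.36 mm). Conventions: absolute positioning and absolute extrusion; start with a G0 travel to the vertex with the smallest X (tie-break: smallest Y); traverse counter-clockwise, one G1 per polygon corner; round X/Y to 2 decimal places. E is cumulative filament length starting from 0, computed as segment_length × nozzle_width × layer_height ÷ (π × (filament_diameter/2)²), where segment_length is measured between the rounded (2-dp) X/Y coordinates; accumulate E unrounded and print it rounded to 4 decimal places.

At z = 0.36 mm: the 10.5×12 cube contributes its full rectangle; the cylinder at (14.5, -1) does not reach this height (z outside [0.5, 13]); After the difference (first − rest): none of the subtracted shapes is present at this height, so the 10.5×12 cube is unchanged — 1 connected region. The outline is a single polygon with 4 vertices. Extrusion per mm of travel: 0.6 × 0.12 / (π × 0.875²) = 0.029934. Accumulating E over each segment gives final E = 1.3470.

G0 X0.00 Y0.00 Z0.36
G1 X10.50 Y0.00 E0.3143
G1 X10.50 Y12.00 E0.6735
G1 X0.00 Y12.00 E0.9878
G1 X0.00 Y0.00 E1.3470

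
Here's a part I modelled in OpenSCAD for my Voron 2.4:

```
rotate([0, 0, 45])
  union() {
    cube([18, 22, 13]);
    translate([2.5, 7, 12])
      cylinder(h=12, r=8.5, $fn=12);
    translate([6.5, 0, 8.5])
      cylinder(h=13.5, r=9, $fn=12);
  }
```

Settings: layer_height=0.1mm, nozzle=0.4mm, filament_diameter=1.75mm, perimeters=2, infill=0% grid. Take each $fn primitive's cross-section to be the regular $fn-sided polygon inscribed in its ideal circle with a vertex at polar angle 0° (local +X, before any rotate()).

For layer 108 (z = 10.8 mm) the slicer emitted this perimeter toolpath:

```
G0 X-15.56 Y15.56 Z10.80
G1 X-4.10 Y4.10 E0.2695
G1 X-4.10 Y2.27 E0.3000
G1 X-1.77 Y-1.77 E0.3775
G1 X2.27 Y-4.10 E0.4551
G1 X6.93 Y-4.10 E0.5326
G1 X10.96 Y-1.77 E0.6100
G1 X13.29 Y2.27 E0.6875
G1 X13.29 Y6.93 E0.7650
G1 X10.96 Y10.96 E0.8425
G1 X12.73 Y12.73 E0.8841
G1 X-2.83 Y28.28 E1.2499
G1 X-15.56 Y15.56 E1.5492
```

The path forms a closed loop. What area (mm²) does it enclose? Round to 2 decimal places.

526.95 mm²

Apply the shoelace formula to the sequence of (X, Y) vertices; enclosed area = 526.95 mm².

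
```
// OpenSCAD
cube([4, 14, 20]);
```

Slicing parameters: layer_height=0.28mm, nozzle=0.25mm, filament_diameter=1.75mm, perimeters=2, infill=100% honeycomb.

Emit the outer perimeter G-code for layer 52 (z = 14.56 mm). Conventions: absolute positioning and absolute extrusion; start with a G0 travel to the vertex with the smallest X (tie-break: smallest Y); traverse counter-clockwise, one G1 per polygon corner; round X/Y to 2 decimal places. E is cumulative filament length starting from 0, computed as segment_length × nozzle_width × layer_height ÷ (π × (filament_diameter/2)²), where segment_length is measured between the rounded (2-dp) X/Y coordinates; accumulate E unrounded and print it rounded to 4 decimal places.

G0 X0.00 Y0.00 Z14.56
G1 X4.00 Y0.00 E0.1164
G1 X4.00 Y14.00 E0.5238
G1 X0.00 Y14.00 E0.6403
G1 X0.00 Y0.00 E1.0477

At z = 14.56 mm: the 4×14 cube contributes its full rectangle. The outline is a single polygon with 4 vertices. Extrusion per mm of travel: 0.25 × 0.28 / (π × 0.875²) = 0.029103. Accumulating E over each segment gives final E = 1.0477.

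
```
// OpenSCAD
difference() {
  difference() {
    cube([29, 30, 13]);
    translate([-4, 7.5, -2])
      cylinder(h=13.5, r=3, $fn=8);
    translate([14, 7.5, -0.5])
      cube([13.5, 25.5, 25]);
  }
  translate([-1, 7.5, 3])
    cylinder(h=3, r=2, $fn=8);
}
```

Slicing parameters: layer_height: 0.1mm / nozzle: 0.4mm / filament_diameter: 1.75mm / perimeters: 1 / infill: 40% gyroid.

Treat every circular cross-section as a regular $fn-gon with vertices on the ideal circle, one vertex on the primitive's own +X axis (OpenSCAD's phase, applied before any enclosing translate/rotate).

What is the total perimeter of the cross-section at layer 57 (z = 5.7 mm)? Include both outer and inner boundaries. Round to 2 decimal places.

At z = 5.7 mm: the cube (footprint 29×30) is included at this height (perimeter 118.00 mm); the r=3 cylinder at (-4, 7.5) contributes a regular 8-gon of circumradius 3 (perimeter = 2·8·3.000·sin(180°/8) = 18.37 mm); the 13.5×25.5 cube at (14, 7.5) contributes its full rectangle (perimeter 78.00 mm); After the difference (first − rest): starting from the 29×30 cube, the r=3 cylinder at (-4, 7.5) misses the remaining region (no effect); the 13.5×25.5 cube at (14, 7.5) partially overlaps it — only the 303.75 mm² overlap (of its 344.25 mm²) is removed, clipping the outline — boundary = 163.00 mm; the r=2 cylinder at (-1, 7.5) contributes a regular 8-gon of circumradius 2 (perimeter = 2·8·2.000·sin(180°/8) = 12.25 mm); Subtracting the remaining from the first: starting from the result so far, the r=2 cylinder at (-1, 7.5) partially overlaps it — only the 2.07 mm² overlap (of its 11.31 mm²) is removed, clipping the outline — boundary = 163.79 mm. Overall, the cross-section is a single solid region. Total boundary length (outer) = 163.79 mm.

163.79 mm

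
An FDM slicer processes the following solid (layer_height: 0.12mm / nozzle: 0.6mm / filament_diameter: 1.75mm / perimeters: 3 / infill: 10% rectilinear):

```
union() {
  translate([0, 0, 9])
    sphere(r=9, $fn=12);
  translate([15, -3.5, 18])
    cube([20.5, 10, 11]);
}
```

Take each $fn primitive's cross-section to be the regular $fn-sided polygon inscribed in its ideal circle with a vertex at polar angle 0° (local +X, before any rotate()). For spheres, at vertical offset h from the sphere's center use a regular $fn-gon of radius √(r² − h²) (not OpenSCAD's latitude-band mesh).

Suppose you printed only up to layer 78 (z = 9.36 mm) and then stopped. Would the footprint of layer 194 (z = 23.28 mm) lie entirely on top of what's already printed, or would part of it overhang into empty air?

part overhangs

Compare the two slices. At z = 9.36: the r=9 sphere slices to a regular 12-gon of circumradius 8.993 (√(r²−h²) with h=0.36 from center) (area = (12/2)·8.993²·sin(360°/12) = 242.61 mm²); the cube at (15, -3.5) is absent (z outside [18, 29]); Merging all regions: only the r=9 sphere is present, so the union is just that shape — area = 242.61 mm². At z = 23.28: the sphere is not intersected at this z (|z−center|=14.280 > r=9); the cube at (15, -3.5) (footprint 20.5×10) is included at this height (area 205.00 mm²); Combining (union): only the 20.5×10 cube at (15, -3.5) is present, so the union is just that shape — area = 205.00 mm². Checking containment: at z = 23.28 the cross-section extends beyond the z = 9.36 cross-section by about 205.00 mm².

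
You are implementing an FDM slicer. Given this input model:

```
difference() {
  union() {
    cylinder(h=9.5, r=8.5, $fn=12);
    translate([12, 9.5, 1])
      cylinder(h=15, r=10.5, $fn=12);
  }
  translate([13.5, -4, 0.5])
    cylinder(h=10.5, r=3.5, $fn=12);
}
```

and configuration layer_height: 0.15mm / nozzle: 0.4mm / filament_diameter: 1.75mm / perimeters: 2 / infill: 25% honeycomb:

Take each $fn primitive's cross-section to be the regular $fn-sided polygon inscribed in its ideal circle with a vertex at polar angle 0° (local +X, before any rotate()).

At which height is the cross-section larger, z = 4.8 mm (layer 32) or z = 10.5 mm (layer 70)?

layer 32 (z = 4.8 mm)

Layer 32 (z = 4.8): the r=8.5 cylinder gives a regular 12-gon of circumradius 8.5 (constant along its height) (area = (12/2)·8.500²·sin(360°/12) = 216.75 mm²); the r=10.5 cylinder at (12, 9.5) contributes a regular 12-gon of circumradius 10.5 (area = (12/2)·10.500²·sin(360°/12) = 330.75 mm²); Taking the union: the regions partially overlap — summed areas 547.50 mm² minus the doubly-counted overlap 23.10 mm² gives 524.40 mm² — area = 524.40 mm²; the r=3.5 cylinder at (13.5, -4) gives a regular 12-gon of circumradius 3.5 (constant along its height) (area = (12/2)·3.500²·sin(360°/12) = 36.75 mm²); After the difference (first − rest): starting from the result so far (524.40 mm²), the r=3.5 cylinder at (13.5, -4) partially overlaps it — only the 0.17 mm² overlap (of its 36.75 mm²) is removed, clipping the outline — area = 524.23 mm². So its area = 524.23 mm². Layer 70 (z = 10.5): the cylinder does not reach this height (z outside [0, 9.5]); the r=10.5 cylinder at (12, 9.5) gives a regular 12-gon of circumradius 10.5 (constant along its height) (area = (12/2)·10.500²·sin(360°/12) = 330.75 mm²); Merging all regions: only the r=10.5 cylinder at (12, 9.5) is present, so the union is just that shape — area = 330.75 mm²; the r=3.5 cylinder at (13.5, -4) contributes a regular 12-gon of circumradius 3.5 (area = (12/2)·3.500²·sin(360°/12) = 36.75 mm²); After the difference (first − rest): starting from the result so far (330.75 mm²), the r=3.5 cylinder at (13.5, -4) partially overlaps it — only the 0.17 mm² overlap (of its 36.75 mm²) is removed, clipping the outline — area = 330.58 mm². So its area = 330.58 mm². Layer 32 is larger (524.23 vs 330.58 mm²).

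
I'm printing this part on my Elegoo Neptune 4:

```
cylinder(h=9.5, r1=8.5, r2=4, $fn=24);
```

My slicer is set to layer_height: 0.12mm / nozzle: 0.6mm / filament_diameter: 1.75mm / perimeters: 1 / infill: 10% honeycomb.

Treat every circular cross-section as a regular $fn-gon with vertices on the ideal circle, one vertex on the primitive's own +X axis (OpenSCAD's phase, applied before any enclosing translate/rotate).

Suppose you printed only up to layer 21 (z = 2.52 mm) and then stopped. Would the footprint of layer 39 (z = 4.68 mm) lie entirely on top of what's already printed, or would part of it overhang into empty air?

entirely on top

Compare the two slices. At z = 2.52: the cone contributes a regular 24-gon of circumradius 7.306 (interpolated between r1=8.5 and r2=4 at t=0.265) (area = (24/2)·7.306²·sin(360°/24) = 165.80 mm²). At z = 4.68: the cone (r1=8.5→r2=4) has section circumradius 6.283 here — a regular 24-gon (area = (24/2)·6.283²·sin(360°/24) = 122.61 mm²). Checking containment: the cross-section at z = 4.68 is a subset of the cross-section at z = 2.52.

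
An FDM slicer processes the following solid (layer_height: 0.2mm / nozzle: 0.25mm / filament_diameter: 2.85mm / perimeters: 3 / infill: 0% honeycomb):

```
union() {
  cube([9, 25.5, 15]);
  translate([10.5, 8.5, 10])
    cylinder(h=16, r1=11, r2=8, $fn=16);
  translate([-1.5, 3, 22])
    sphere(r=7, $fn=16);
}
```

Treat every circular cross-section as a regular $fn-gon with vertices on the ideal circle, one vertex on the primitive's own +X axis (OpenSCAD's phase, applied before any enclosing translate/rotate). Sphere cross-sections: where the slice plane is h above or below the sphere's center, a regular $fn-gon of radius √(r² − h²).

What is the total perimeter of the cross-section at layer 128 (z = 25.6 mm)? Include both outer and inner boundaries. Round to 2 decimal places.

78.98 mm

At z = 25.6 mm: the cube is absent (z outside [0, 15]); the cone at (10.5, 8.5) (r1=11→r2=8) has section circumradius 8.075 here — a regular 16-gon (perimeter = 2·16·8.075·sin(180°/16) = 50.41 mm); the r=7 sphere at (-1.5, 3) slices to a regular 16-gon of circumradius 6.003 (√(r²−h²) with h=3.6 from center) (perimeter = 2·16·6.003·sin(180°/16) = 37.48 mm); Combining (union): the regions partially overlap (shared area 1.95 mm²), so the edge portions inside another operand are dropped and the merged outline is re-measured after clipping — boundary = 78.98 mm. Overall, the cross-section is a single solid region. Total boundary length (outer) = 78.98 mm.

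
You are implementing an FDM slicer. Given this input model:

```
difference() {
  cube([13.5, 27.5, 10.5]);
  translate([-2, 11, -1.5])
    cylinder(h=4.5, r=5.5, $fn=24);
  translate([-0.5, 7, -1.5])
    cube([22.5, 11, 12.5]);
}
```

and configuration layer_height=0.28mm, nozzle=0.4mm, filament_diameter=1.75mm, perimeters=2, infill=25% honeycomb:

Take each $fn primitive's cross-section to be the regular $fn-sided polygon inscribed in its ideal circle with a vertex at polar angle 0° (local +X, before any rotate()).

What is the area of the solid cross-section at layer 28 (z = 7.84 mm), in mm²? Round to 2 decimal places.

At z = 7.84 mm: the cube is present — its section is the full 13.5×27.5 rectangle (area 371.25 mm²); the cylinder at (-2, 11) does not reach this height (z outside [-1.5, 3]); the cube at (-0.5, 7) is present — its section is the full 22.5×11 rectangle (area 247.50 mm²); After the difference (first − rest): starting from the 13.5×27.5 cube (371.25 mm²), the 22.5×11 cube at (-0.5, 7) partially overlaps it — only the 148.50 mm² overlap (of its 247.50 mm²) is removed, clipping the outline — area = 222.75 mm². Overall, the cross-section has 2 separate islands. Net area = 222.75 mm².

222.75 mm²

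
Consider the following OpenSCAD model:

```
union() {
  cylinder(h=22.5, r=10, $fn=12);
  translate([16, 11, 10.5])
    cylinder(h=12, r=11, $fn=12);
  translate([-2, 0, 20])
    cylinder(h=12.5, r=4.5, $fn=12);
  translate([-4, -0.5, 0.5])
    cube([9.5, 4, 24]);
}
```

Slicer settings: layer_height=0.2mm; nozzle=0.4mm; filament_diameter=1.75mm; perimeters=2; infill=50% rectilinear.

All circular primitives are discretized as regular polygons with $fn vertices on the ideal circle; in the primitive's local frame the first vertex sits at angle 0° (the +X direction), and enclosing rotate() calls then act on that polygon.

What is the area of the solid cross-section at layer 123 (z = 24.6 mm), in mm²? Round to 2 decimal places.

At z = 24.6 mm: the cylinder does not reach this height (z outside [0, 22.5]); the cylinder at (16, 11) is absent (z outside [10.5, 22.5]); the r=4.5 cylinder at (-2, 0) contributes a regular 12-gon of circumradius 4.5 (area = (12/2)·4.500²·sin(360°/12) = 60.75 mm²); the cube at (-4, -0.5) does not reach this height (z outside [0.5, 24.5]); Combining (union): only the r=4.5 cylinder at (-2, 0) is present, so the union is just that shape — area = 60.75 mm². Overall, the cross-section is a single solid region. Net area = 60.75 mm².

60.75 mm²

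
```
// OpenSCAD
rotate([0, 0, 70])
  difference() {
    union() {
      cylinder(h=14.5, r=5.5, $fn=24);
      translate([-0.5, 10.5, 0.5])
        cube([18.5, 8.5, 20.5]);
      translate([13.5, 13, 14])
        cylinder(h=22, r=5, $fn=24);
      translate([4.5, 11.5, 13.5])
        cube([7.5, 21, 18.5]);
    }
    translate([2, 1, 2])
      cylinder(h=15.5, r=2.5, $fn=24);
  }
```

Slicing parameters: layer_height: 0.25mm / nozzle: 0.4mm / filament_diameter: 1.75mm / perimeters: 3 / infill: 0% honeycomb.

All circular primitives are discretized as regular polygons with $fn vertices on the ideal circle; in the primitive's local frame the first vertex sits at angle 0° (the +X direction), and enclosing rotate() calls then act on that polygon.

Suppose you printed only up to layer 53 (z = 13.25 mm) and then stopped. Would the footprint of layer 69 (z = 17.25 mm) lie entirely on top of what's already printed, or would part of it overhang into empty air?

Compare the two slices. At z = 13.25: the cylinder: section is a regular 24-gon, circumradius r=5.5 (area = (24/2)·5.500²·sin(360°/24) = 93.95 mm²); the cube at (-0.5, 10.5) (footprint 18.5×8.5) is included at this height (area 157.25 mm²); the cylinder at (13.5, 13) does not reach this height (z outside [14, 36]); the cube at (4.5, 11.5) does not reach this height (z outside [13.5, 32]); Combining (union): the 2 present regions are separate (no shared area or edge), so areas and boundary lengths simply add and each stays a separate island — area = 251.20 mm²; the r=2.5 cylinder at (2, 1) contributes a regular 24-gon of circumradius 2.5 (area = (24/2)·2.500²·sin(360°/24) = 19.41 mm²); Subtracting the remaining from the first: starting from that combined region (251.20 mm²), the r=2.5 cylinder at (2, 1) lies wholly inside it (removes its full 19.41 mm² and its 15.66 mm outline becomes a hole wall) — area = 231.79 mm²; (whole slice rotated 70° about Z — lengths, areas and connectivity unchanged). At z = 17.25: the cylinder does not reach this height (z outside [0, 14.5]); the cube at (-0.5, 10.5) (footprint 18.5×8.5) is included at this height (area 157.25 mm²); the cylinder at (13.5, 13): section is a regular 24-gon, circumradius r=5 (area = (24/2)·5.000²·sin(360°/24) = 77.65 mm²); the cube at (4.5, 11.5) (footprint 7.5×21) is included at this height (area 157.50 mm²); Combining (union): the regions partially overlap — summed areas 392.40 mm² minus the doubly-counted overlap 117.50 mm² gives 274.89 mm² — area = 274.89 mm²; the cylinder at (2, 1): section is a regular 24-gon, circumradius r=2.5 (area = (24/2)·2.500²·sin(360°/24) = 19.41 mm²); Taking the first minus the rest: starting from the result so far (274.89 mm²), the r=2.5 cylinder at (2, 1) misses the remaining region (no effect) — area = 274.89 mm²; (rotated 70° about Z; rotation is an isometry so areas/perimeters/island counts are preserved). Checking containment: at z = 17.25 the cross-section extends beyond the z = 13.25 cross-section by about 117.64 mm².

part overhangs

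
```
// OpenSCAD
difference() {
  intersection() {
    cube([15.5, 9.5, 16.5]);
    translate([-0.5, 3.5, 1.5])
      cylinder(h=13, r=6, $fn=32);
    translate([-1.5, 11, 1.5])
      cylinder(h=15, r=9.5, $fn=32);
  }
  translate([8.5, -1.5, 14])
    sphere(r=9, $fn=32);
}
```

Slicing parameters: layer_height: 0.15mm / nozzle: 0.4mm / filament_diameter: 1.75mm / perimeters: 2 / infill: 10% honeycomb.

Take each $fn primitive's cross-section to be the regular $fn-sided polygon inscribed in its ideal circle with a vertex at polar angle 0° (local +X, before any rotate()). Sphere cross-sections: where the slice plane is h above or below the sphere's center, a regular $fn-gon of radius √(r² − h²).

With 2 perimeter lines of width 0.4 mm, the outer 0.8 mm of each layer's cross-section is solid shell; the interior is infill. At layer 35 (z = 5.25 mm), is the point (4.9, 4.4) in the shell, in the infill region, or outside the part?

At z = 5.25 mm: the 15.5×9.5 cube contributes its full rectangle; the cylinder at (-0.5, 3.5): section is a regular 32-gon, circumradius r=6; the r=9.5 cylinder at (-1.5, 11) contributes a regular 32-gon of circumradius 9.5; Taking the intersection: the r=6 cylinder at (-0.5, 3.5) partially overlaps the 15.5×9.5 cube; clipping to the common part keeps 43.02 mm²; the r=9.5 cylinder at (-1.5, 11) partially overlaps the running intersection; clipping to the common part keeps 29.40 mm² — 1 connected region; the r=9 sphere at (8.5, -1.5) slices to a regular 32-gon of circumradius 2.107 (√(r²−h²) with h=8.75 from center); Taking the first minus the rest: starting from the result so far, the r=9 sphere at (8.5, -1.5) misses the remaining region (no effect) — 1 connected region. Overall, the cross-section is a single solid region. The nearest boundary edge runs (5.22, 4.28)→(3.78, 3.10); distance from the point to it = 0.29 mm. The point is inside the cross-section, 0.29 mm from the nearest boundary — within the 0.8 mm shell band (2 × 0.4).

shell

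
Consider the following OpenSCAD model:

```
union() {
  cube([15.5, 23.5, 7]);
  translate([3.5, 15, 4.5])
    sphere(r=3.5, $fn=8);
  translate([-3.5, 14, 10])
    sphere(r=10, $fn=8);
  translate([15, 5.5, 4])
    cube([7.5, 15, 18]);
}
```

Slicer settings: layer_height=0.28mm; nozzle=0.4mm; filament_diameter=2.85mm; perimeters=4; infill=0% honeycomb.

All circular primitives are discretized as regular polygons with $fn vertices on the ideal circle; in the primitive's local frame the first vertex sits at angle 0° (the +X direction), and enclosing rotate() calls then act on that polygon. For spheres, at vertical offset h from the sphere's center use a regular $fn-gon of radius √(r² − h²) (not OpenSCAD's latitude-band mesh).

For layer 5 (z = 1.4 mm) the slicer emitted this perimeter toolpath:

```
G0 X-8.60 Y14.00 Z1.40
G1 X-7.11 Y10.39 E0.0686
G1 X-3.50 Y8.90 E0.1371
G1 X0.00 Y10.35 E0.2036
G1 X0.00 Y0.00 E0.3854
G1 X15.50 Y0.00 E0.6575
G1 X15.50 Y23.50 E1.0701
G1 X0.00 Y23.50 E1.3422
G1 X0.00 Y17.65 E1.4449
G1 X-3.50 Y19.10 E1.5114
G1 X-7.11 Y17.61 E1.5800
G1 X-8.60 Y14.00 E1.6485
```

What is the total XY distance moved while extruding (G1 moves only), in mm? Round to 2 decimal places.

Sum the Euclidean lengths of each G1 segment: total = 93.90 mm.

93.90 mm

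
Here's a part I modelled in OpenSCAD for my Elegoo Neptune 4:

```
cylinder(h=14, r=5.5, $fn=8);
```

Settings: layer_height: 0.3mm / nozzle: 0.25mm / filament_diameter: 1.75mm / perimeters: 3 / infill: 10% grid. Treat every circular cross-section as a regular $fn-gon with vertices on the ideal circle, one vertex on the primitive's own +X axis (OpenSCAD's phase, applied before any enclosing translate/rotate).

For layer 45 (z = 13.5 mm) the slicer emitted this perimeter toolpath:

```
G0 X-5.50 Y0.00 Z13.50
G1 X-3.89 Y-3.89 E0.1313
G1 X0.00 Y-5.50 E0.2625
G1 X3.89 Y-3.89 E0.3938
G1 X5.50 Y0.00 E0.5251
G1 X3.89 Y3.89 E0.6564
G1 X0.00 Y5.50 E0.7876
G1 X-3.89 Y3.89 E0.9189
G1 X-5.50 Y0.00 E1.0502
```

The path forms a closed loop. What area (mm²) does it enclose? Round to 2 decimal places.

Apply the shoelace formula to the sequence of (X, Y) vertices; enclosed area = 85.58 mm².

85.58 mm²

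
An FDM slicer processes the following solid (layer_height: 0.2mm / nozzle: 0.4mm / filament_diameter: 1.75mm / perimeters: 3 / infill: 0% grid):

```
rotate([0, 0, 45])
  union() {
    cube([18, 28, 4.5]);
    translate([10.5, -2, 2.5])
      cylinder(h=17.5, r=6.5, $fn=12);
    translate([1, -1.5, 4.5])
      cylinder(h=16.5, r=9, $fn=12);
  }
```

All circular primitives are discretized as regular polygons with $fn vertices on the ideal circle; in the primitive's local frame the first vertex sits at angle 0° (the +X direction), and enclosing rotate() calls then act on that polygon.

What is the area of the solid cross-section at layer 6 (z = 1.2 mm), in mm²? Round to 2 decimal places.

504.00 mm²

At z = 1.2 mm: the cube is present — its section is the full 18×28 rectangle (area 504.00 mm²); the cylinder at (10.5, -2) does not reach this height (z outside [2.5, 20]); the cylinder at (1, -1.5) is not intersected at this z (z outside [4.5, 21]); Combining (union): only the 18×28 cube is present, so the union is just that shape — area = 504.00 mm²; (whole slice rotated 45° about Z — lengths, areas and connectivity unchanged). Overall, the cross-section is a single solid region. Net area = 504.00 mm².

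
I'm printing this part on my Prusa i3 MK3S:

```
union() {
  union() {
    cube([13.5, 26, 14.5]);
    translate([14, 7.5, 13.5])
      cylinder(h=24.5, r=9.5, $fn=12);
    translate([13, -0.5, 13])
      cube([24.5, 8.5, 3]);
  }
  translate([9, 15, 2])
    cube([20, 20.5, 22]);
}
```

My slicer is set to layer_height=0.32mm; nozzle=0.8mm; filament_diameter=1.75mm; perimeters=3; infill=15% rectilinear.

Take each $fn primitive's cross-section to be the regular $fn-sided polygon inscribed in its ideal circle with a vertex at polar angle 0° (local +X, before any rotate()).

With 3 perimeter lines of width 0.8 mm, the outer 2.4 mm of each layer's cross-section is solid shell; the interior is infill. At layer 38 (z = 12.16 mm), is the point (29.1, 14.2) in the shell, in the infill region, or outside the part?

outside

At z = 12.16 mm: the 13.5×26 cube contributes its full rectangle; the cylinder at (14, 7.5) is absent (z outside [13.5, 38]); the cube at (13, -0.5) is absent (z outside [13, 16]); Taking the union: only the 13.5×26 cube is present, so the union is just that shape — 1 connected region; the cube at (9, 15) is present — its section is the full 20×20.5 rectangle; Combining (union): the regions partially overlap (shared area 49.50 mm²), so overlapping operands fuse into one piece — 1 connected region. Overall, the cross-section is a single solid region. The nearest boundary edge runs (29.00, 35.50)→(29.00, 15.00); distance from the point to it = 0.81 mm. The point is not inside any of the regions above, so it lies outside the cross-section (0.81 mm from the nearest boundary).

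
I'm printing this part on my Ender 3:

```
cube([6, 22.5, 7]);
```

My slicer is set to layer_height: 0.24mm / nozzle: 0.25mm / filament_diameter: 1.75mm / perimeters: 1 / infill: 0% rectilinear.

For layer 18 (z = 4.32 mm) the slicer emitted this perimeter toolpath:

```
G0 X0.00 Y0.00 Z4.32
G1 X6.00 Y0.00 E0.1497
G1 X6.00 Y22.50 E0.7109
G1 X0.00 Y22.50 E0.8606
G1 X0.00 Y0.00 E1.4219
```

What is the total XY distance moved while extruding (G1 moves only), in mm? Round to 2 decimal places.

57.00 mm

Sum the Euclidean lengths of each G1 segment: total = 57.00 mm.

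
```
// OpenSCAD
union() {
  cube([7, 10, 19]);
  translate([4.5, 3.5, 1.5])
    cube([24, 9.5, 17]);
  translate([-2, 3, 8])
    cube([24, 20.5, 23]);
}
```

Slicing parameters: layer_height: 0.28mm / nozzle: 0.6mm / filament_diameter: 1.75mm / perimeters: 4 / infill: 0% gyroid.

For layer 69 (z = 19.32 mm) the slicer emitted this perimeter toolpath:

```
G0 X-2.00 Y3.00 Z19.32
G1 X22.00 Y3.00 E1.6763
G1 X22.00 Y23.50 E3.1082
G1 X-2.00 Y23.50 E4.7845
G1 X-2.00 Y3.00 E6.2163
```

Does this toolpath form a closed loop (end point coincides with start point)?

Start point (G0): (-2.00, 3.00). End point (last G1): the path returns to the start — closed.

yes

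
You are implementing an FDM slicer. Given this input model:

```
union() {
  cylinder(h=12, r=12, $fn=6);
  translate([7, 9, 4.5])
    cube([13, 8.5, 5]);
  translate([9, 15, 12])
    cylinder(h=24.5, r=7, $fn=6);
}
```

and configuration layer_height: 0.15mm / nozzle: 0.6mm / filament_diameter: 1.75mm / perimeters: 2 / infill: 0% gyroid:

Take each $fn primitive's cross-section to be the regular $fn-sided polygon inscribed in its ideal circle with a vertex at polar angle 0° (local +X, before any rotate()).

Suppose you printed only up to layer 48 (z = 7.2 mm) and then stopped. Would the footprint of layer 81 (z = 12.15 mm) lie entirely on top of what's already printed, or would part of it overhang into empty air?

Compare the two slices. At z = 7.2: the cylinder: section is a regular 6-gon, circumradius r=12 (area = (6/2)·12.000²·sin(360°/6) = 374.12 mm²); the cube at (7, 9) is present — its section is the full 13×8.5 rectangle (area 110.50 mm²); the cylinder at (9, 15) is not intersected at this z (z outside [12, 36.5]); Merging all regions: the 2 present regions are separate (no shared area or edge), so areas and boundary lengths simply add and each stays a separate island — area = 484.62 mm². At z = 12.15: the cylinder does not reach this height (z outside [0, 12]); the cube at (7, 9) does not reach this height (z outside [4.5, 9.5]); the r=7 cylinder at (9, 15) contributes a regular 6-gon of circumradius 7 (area = (6/2)·7.000²·sin(360°/6) = 127.31 mm²); Taking the union: only the r=7 cylinder at (9, 15) is present, so the union is just that shape — area = 127.31 mm². Checking containment: at z = 12.15 the cross-section extends beyond the z = 7.2 cross-section by about 61.05 mm².

part overhangs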